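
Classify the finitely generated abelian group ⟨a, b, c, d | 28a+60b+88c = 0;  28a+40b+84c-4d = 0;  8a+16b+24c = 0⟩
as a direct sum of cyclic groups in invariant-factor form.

rank_ℚ(R)=3; free=4−3=1
SNF(R) diag = [4, 4, 8] → torsion [4, 4, 8]

Answer: M ≅ ℤ^1 ⊕ ℤ/4 ⊕ ℤ/4 ⊕ ℤ/8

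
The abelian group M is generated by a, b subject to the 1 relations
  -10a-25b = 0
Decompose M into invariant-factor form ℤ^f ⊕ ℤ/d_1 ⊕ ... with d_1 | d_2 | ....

rank_ℚ(R)=1; free=2−1=1
SNF(R) diag = [5] → torsion [5]

Answer: M ≅ ℤ^1 ⊕ ℤ/5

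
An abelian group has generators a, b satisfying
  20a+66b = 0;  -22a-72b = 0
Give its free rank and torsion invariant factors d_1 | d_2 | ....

Answer: M ≅ ℤ/2 ⊕ ℤ/6

Derivation:
rank_ℚ(R)=2; free=2−2=0
SNF(R) diag = [2, 6] → torsion [2, 6]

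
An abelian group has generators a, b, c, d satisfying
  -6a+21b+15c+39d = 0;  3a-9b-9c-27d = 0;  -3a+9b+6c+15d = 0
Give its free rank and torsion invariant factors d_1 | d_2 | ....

rank_ℚ(R)=3; free=4−3=1
SNF(R) diag = [3, 3, 3] → torsion [3, 3, 3]

Answer: M ≅ ℤ^1 ⊕ ℤ/3 ⊕ ℤ/3 ⊕ ℤ/3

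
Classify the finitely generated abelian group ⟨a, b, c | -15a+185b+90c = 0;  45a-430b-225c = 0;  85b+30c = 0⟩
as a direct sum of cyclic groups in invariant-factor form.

rank_ℚ(R)=3; free=3−3=0
SNF(R) diag = [5, 15, 15] → torsion [5, 15, 15]

Answer: M ≅ ℤ/5 ⊕ ℤ/15 ⊕ ℤ/15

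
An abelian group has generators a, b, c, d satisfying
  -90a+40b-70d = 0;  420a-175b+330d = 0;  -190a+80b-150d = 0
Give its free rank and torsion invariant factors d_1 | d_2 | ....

Answer: M ≅ ℤ^1 ⊕ ℤ/5 ⊕ ℤ/10 ⊕ ℤ/20

Derivation:
rank_ℚ(R)=3; free=4−3=1
SNF(R) diag = [5, 10, 20] → torsion [5, 10, 20]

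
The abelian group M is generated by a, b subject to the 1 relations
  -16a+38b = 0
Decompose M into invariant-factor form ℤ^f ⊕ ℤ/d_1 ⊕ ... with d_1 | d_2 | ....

rank_ℚ(R)=1; free=2−1=1
SNF(R) diag = [2] → torsion [2]

Answer: M ≅ ℤ^1 ⊕ ℤ/2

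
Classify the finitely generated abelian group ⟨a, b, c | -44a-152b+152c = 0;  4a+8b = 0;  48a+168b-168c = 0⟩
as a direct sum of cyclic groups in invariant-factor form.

Answer: M ≅ ℤ/4 ⊕ ℤ/8 ⊕ ℤ/24

Derivation:
rank_ℚ(R)=3; free=3−3=0
SNF(R) diag = [4, 8, 24] → torsion [4, 8, 24]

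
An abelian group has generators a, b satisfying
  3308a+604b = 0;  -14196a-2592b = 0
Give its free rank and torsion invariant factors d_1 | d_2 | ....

rank_ℚ(R)=2; free=2−2=0
SNF(R) diag = [4, 12] → torsion [4, 12]

Answer: M ≅ ℤ/4 ⊕ ℤ/12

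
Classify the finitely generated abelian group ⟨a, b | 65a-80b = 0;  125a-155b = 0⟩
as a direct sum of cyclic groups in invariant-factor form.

Answer: M ≅ ℤ/5 ⊕ ℤ/15

Derivation:
rank_ℚ(R)=2; free=2−2=0
SNF(R) diag = [5, 15] → torsion [5, 15]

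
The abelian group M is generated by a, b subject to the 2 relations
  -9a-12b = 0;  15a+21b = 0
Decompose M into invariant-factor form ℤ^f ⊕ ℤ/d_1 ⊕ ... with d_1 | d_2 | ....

rank_ℚ(R)=2; free=2−2=0
SNF(R) diag = [3, 3] → torsion [3, 3]

Answer: M ≅ ℤ/3 ⊕ ℤ/3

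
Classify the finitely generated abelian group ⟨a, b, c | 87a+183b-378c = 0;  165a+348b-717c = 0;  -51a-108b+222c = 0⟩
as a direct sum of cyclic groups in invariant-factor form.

Answer: M ≅ ℤ/3 ⊕ ℤ/3 ⊕ ℤ/3

Derivation:
rank_ℚ(R)=3; free=3−3=0
SNF(R) diag = [3, 3, 3] → torsion [3, 3, 3]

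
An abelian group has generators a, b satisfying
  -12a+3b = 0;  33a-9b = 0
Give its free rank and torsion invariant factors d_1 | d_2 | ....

Answer: M ≅ ℤ/3 ⊕ ℤ/3

Derivation:
rank_ℚ(R)=2; free=2−2=0
SNF(R) diag = [3, 3] → torsion [3, 3]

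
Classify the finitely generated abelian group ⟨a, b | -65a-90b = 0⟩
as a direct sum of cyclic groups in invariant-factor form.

Answer: M ≅ ℤ^1 ⊕ ℤ/5

Derivation:
rank_ℚ(R)=1; free=2−1=1
SNF(R) diag = [5] → torsion [5]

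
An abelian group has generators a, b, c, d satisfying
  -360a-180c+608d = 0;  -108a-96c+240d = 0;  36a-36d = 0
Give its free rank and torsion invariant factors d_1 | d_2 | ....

rank_ℚ(R)=3; free=4−3=1
SNF(R) diag = [4, 12, 36] → torsion [4, 12, 36]

Answer: M ≅ ℤ^1 ⊕ ℤ/4 ⊕ ℤ/12 ⊕ ℤ/36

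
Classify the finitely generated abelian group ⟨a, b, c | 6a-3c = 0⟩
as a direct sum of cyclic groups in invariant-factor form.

Answer: M ≅ ℤ^2 ⊕ ℤ/3

Derivation:
rank_ℚ(R)=1; free=3−1=2
SNF(R) diag = [3] → torsion [3]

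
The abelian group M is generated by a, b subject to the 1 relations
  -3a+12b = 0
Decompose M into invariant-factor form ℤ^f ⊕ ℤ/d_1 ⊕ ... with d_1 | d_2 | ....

Answer: M ≅ ℤ^1 ⊕ ℤ/3

Derivation:
rank_ℚ(R)=1; free=2−1=1
SNF(R) diag = [3] → torsion [3]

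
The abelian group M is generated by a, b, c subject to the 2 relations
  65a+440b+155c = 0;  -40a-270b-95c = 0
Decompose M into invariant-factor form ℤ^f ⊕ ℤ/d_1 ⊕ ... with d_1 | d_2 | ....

rank_ℚ(R)=2; free=3−2=1
SNF(R) diag = [5, 5] → torsion [5, 5]

Answer: M ≅ ℤ^1 ⊕ ℤ/5 ⊕ ℤ/5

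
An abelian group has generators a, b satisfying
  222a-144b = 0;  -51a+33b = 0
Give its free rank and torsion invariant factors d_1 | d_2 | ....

rank_ℚ(R)=2; free=2−2=0
SNF(R) diag = [3, 6] → torsion [3, 6]

Answer: M ≅ ℤ/3 ⊕ ℤ/6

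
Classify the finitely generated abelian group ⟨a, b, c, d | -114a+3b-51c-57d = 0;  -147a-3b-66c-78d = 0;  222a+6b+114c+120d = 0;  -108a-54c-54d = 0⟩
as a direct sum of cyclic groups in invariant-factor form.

rank_ℚ(R)=4; free=4−4=0
SNF(R) diag = [3, 9, 18, 54] → torsion [3, 9, 18, 54]

Answer: M ≅ ℤ/3 ⊕ ℤ/9 ⊕ ℤ/18 ⊕ ℤ/54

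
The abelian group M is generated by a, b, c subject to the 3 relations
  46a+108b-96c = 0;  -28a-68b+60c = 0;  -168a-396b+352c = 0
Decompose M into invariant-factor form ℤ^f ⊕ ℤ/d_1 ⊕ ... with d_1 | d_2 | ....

Answer: M ≅ ℤ/2 ⊕ ℤ/4 ⊕ ℤ/4

Derivation:
rank_ℚ(R)=3; free=3−3=0
SNF(R) diag = [2, 4, 4] → torsion [2, 4, 4]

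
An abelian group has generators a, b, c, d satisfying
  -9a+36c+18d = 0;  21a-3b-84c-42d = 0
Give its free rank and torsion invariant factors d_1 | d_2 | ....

rank_ℚ(R)=2; free=4−2=2
SNF(R) diag = [3, 9] → torsion [3, 9]

Answer: M ≅ ℤ^2 ⊕ ℤ/3 ⊕ ℤ/9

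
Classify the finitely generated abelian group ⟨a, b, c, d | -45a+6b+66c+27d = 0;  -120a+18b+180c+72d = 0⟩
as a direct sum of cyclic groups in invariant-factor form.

Answer: M ≅ ℤ^2 ⊕ ℤ/3 ⊕ ℤ/6

Derivation:
rank_ℚ(R)=2; free=4−2=2
SNF(R) diag = [3, 6] → torsion [3, 6]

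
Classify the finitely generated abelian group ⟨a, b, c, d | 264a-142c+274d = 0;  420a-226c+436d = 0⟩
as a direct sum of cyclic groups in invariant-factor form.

rank_ℚ(R)=2; free=4−2=2
SNF(R) diag = [2, 6] → torsion [2, 6]

Answer: M ≅ ℤ^2 ⊕ ℤ/2 ⊕ ℤ/6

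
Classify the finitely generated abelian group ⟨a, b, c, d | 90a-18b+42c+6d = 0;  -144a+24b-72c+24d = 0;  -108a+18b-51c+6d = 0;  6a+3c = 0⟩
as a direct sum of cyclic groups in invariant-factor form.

rank_ℚ(R)=4; free=4−4=0
SNF(R) diag = [3, 6, 12, 24] → torsion [3, 6, 12, 24]

Answer: M ≅ ℤ/3 ⊕ ℤ/6 ⊕ ℤ/12 ⊕ ℤ/24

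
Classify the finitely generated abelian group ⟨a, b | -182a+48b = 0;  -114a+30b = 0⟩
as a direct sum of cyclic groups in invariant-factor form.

rank_ℚ(R)=2; free=2−2=0
SNF(R) diag = [2, 6] → torsion [2, 6]

Answer: M ≅ ℤ/2 ⊕ ℤ/6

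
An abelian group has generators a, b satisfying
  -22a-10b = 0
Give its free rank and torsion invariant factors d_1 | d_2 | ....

Answer: M ≅ ℤ^1 ⊕ ℤ/2

Derivation:
rank_ℚ(R)=1; free=2−1=1
SNF(R) diag = [2] → torsion [2]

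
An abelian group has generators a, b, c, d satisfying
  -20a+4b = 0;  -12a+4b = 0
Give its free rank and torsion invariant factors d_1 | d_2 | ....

Answer: M ≅ ℤ^2 ⊕ ℤ/4 ⊕ ℤ/8

Derivation:
rank_ℚ(R)=2; free=4−2=2
SNF(R) diag = [4, 8] → torsion [4, 8]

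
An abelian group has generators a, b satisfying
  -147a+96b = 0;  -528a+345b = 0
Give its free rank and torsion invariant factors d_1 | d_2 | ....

Answer: M ≅ ℤ/3 ⊕ ℤ/9

Derivation:
rank_ℚ(R)=2; free=2−2=0
SNF(R) diag = [3, 9] → torsion [3, 9]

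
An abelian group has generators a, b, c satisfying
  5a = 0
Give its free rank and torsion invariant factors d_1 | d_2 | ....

Answer: M ≅ ℤ^2 ⊕ ℤ/5

Derivation:
rank_ℚ(R)=1; free=3−1=2
SNF(R) diag = [5] → torsion [5]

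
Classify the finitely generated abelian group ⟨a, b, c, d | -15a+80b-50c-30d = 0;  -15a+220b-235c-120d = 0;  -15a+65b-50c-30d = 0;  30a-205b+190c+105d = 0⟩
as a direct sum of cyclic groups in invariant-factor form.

rank_ℚ(R)=4; free=4−4=0
SNF(R) diag = [5, 15, 15, 45] → torsion [5, 15, 15, 45]

Answer: M ≅ ℤ/5 ⊕ ℤ/15 ⊕ ℤ/15 ⊕ ℤ/45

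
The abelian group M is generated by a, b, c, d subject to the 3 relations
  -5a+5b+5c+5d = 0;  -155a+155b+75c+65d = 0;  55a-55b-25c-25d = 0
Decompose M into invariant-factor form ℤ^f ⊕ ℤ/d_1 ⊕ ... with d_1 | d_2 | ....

rank_ℚ(R)=3; free=4−3=1
SNF(R) diag = [5, 10, 30] → torsion [5, 10, 30]

Answer: M ≅ ℤ^1 ⊕ ℤ/5 ⊕ ℤ/10 ⊕ ℤ/30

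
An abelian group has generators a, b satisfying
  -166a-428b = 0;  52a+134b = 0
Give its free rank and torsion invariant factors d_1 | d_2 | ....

Answer: M ≅ ℤ/2 ⊕ ℤ/6

Derivation:
rank_ℚ(R)=2; free=2−2=0
SNF(R) diag = [2, 6] → torsion [2, 6]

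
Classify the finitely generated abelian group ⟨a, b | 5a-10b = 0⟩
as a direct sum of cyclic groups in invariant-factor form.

Answer: M ≅ ℤ^1 ⊕ ℤ/5

Derivation:
rank_ℚ(R)=1; free=2−1=1
SNF(R) diag = [5] → torsion [5]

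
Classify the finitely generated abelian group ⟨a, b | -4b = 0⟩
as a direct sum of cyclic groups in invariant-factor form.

Answer: M ≅ ℤ^1 ⊕ ℤ/4

Derivation:
rank_ℚ(R)=1; free=2−1=1
SNF(R) diag = [4] → torsion [4]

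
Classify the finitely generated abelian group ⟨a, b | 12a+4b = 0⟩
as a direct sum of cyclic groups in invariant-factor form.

Answer: M ≅ ℤ^1 ⊕ ℤ/4

Derivation:
rank_ℚ(R)=1; free=2−1=1
SNF(R) diag = [4] → torsion [4]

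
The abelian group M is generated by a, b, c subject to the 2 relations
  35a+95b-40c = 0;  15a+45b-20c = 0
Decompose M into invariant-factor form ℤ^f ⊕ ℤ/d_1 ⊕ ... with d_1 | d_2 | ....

rank_ℚ(R)=2; free=3−2=1
SNF(R) diag = [5, 10] → torsion [5, 10]

Answer: M ≅ ℤ^1 ⊕ ℤ/5 ⊕ ℤ/10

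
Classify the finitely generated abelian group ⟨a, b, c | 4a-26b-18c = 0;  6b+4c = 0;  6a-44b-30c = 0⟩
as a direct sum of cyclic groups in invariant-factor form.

Answer: M ≅ ℤ/2 ⊕ ℤ/2 ⊕ ℤ/2

Derivation:
rank_ℚ(R)=3; free=3−3=0
SNF(R) diag = [2, 2, 2] → torsion [2, 2, 2]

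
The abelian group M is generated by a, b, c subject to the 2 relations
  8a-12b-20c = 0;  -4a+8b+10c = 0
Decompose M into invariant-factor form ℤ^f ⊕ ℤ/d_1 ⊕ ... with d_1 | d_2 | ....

Answer: M ≅ ℤ^1 ⊕ ℤ/2 ⊕ ℤ/4

Derivation:
rank_ℚ(R)=2; free=3−2=1
SNF(R) diag = [2, 4] → torsion [2, 4]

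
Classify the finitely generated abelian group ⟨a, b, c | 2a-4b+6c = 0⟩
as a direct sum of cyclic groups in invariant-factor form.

rank_ℚ(R)=1; free=3−1=2
SNF(R) diag = [2] → torsion [2]

Answer: M ≅ ℤ^2 ⊕ ℤ/2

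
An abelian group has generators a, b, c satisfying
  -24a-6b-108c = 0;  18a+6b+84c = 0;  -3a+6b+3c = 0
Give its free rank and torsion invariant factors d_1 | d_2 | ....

Answer: M ≅ ℤ/3 ⊕ ℤ/6 ⊕ ℤ/6

Derivation:
rank_ℚ(R)=3; free=3−3=0
SNF(R) diag = [3, 6, 6] → torsion [3, 6, 6]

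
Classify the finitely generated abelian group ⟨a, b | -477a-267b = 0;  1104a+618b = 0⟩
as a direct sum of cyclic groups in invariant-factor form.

rank_ℚ(R)=2; free=2−2=0
SNF(R) diag = [3, 6] → torsion [3, 6]

Answer: M ≅ ℤ/3 ⊕ ℤ/6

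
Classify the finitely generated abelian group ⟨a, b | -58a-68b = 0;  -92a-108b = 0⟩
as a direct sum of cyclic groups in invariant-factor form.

Answer: M ≅ ℤ/2 ⊕ ℤ/4

Derivation:
rank_ℚ(R)=2; free=2−2=0
SNF(R) diag = [2, 4] → torsion [2, 4]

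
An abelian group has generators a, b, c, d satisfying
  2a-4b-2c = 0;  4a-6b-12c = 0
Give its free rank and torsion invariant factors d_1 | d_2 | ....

Answer: M ≅ ℤ^2 ⊕ ℤ/2 ⊕ ℤ/2

Derivation:
rank_ℚ(R)=2; free=4−2=2
SNF(R) diag = [2, 2] → torsion [2, 2]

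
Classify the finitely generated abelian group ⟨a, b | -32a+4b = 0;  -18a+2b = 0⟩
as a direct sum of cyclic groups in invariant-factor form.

Answer: M ≅ ℤ/2 ⊕ ℤ/4

Derivation:
rank_ℚ(R)=2; free=2−2=0
SNF(R) diag = [2, 4] → torsion [2, 4]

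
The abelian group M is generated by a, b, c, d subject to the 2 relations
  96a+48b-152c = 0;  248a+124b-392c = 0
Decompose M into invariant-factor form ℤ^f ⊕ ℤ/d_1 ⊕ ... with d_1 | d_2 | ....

Answer: M ≅ ℤ^2 ⊕ ℤ/4 ⊕ ℤ/8

Derivation:
rank_ℚ(R)=2; free=4−2=2
SNF(R) diag = [4, 8] → torsion [4, 8]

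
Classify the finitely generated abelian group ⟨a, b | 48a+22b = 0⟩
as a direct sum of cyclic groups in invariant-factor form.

Answer: M ≅ ℤ^1 ⊕ ℤ/2

Derivation:
rank_ℚ(R)=1; free=2−1=1
SNF(R) diag = [2] → torsion [2]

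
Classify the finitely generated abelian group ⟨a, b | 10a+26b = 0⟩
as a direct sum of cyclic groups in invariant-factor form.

rank_ℚ(R)=1; free=2−1=1
SNF(R) diag = [2] → torsion [2]

Answer: M ≅ ℤ^1 ⊕ ℤ/2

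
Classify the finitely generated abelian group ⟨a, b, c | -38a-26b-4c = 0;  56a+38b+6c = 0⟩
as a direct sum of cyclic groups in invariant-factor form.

rank_ℚ(R)=2; free=3−2=1
SNF(R) diag = [2, 2] → torsion [2, 2]

Answer: M ≅ ℤ^1 ⊕ ℤ/2 ⊕ ℤ/2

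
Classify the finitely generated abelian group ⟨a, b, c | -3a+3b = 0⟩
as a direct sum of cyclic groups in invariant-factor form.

rank_ℚ(R)=1; free=3−1=2
SNF(R) diag = [3] → torsion [3]

Answer: M ≅ ℤ^2 ⊕ ℤ/3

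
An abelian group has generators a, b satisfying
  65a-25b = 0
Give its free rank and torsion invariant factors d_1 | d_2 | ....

Answer: M ≅ ℤ^1 ⊕ ℤ/5

Derivation:
rank_ℚ(R)=1; free=2−1=1
SNF(R) diag = [5] → torsion [5]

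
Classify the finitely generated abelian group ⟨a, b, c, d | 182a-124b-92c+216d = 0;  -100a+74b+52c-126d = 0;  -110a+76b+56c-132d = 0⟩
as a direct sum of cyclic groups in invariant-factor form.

rank_ℚ(R)=3; free=4−3=1
SNF(R) diag = [2, 6, 12] → torsion [2, 6, 12]

Answer: M ≅ ℤ^1 ⊕ ℤ/2 ⊕ ℤ/6 ⊕ ℤ/12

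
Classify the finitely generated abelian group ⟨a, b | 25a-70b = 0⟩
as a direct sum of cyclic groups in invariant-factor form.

Answer: M ≅ ℤ^1 ⊕ ℤ/5

Derivation:
rank_ℚ(R)=1; free=2−1=1
SNF(R) diag = [5] → torsion [5]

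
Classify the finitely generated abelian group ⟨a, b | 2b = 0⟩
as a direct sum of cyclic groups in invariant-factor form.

rank_ℚ(R)=1; free=2−1=1
SNF(R) diag = [2] → torsion [2]

Answer: M ≅ ℤ^1 ⊕ ℤ/2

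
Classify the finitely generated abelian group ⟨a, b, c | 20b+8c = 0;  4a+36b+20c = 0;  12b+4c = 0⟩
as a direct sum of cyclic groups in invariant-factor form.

rank_ℚ(R)=3; free=3−3=0
SNF(R) diag = [4, 4, 4] → torsion [4, 4, 4]

Answer: M ≅ ℤ/4 ⊕ ℤ/4 ⊕ ℤ/4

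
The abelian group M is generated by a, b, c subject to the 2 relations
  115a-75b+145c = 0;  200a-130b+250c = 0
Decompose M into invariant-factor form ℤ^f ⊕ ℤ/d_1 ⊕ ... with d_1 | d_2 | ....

rank_ℚ(R)=2; free=3−2=1
SNF(R) diag = [5, 10] → torsion [5, 10]

Answer: M ≅ ℤ^1 ⊕ ℤ/5 ⊕ ℤ/10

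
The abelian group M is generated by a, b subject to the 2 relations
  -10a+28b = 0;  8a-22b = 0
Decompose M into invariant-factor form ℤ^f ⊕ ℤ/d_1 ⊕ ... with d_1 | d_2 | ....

Answer: M ≅ ℤ/2 ⊕ ℤ/2

Derivation:
rank_ℚ(R)=2; free=2−2=0
SNF(R) diag = [2, 2] → torsion [2, 2]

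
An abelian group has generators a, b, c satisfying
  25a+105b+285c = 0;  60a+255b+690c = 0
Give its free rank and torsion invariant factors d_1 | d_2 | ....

rank_ℚ(R)=2; free=3−2=1
SNF(R) diag = [5, 15] → torsion [5, 15]

Answer: M ≅ ℤ^1 ⊕ ℤ/5 ⊕ ℤ/15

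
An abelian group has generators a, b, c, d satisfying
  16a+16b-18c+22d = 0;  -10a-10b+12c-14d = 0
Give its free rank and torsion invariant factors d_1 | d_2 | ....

Answer: M ≅ ℤ^2 ⊕ ℤ/2 ⊕ ℤ/2

Derivation:
rank_ℚ(R)=2; free=4−2=2
SNF(R) diag = [2, 2] → torsion [2, 2]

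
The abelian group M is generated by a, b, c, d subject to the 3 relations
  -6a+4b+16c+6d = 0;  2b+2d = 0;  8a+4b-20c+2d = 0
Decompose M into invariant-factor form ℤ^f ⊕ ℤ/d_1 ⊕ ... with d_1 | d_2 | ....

rank_ℚ(R)=3; free=4−3=1
SNF(R) diag = [2, 2, 2] → torsion [2, 2, 2]

Answer: M ≅ ℤ^1 ⊕ ℤ/2 ⊕ ℤ/2 ⊕ ℤ/2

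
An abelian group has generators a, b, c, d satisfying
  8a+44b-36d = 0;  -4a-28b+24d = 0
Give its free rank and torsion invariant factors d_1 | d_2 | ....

rank_ℚ(R)=2; free=4−2=2
SNF(R) diag = [4, 12] → torsion [4, 12]

Answer: M ≅ ℤ^2 ⊕ ℤ/4 ⊕ ℤ/12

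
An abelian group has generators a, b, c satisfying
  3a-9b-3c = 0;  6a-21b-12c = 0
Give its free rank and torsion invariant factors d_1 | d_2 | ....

rank_ℚ(R)=2; free=3−2=1
SNF(R) diag = [3, 3] → torsion [3, 3]

Answer: M ≅ ℤ^1 ⊕ ℤ/3 ⊕ ℤ/3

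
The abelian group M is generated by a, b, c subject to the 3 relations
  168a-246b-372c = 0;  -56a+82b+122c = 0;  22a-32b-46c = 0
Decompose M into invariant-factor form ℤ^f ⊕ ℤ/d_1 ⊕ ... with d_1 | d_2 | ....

Answer: M ≅ ℤ/2 ⊕ ℤ/6 ⊕ ℤ/6

Derivation:
rank_ℚ(R)=3; free=3−3=0
SNF(R) diag = [2, 6, 6] → torsion [2, 6, 6]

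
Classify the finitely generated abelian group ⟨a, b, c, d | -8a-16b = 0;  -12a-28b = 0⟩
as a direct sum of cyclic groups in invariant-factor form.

Answer: M ≅ ℤ^2 ⊕ ℤ/4 ⊕ ℤ/8

Derivation:
rank_ℚ(R)=2; free=4−2=2
SNF(R) diag = [4, 8] → torsion [4, 8]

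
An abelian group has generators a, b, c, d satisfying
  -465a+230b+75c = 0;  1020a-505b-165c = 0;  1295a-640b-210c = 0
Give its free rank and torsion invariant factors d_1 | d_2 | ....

rank_ℚ(R)=3; free=4−3=1
SNF(R) diag = [5, 5, 15] → torsion [5, 5, 15]

Answer: M ≅ ℤ^1 ⊕ ℤ/5 ⊕ ℤ/5 ⊕ ℤ/15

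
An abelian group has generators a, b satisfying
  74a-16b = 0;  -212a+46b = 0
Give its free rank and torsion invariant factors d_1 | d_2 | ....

Answer: M ≅ ℤ/2 ⊕ ℤ/6

Derivation:
rank_ℚ(R)=2; free=2−2=0
SNF(R) diag = [2, 6] → torsion [2, 6]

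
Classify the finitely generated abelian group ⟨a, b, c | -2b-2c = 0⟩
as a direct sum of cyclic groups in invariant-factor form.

rank_ℚ(R)=1; free=3−1=2
SNF(R) diag = [2] → torsion [2]

Answer: M ≅ ℤ^2 ⊕ ℤ/2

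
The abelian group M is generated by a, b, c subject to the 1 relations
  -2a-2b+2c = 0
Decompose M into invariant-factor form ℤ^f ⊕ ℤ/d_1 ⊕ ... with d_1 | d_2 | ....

rank_ℚ(R)=1; free=3−1=2
SNF(R) diag = [2] → torsion [2]

Answer: M ≅ ℤ^2 ⊕ ℤ/2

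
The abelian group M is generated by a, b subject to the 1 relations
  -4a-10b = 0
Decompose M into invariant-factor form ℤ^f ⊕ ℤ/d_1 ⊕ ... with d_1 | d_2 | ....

Answer: M ≅ ℤ^1 ⊕ ℤ/2

Derivation:
rank_ℚ(R)=1; free=2−1=1
SNF(R) diag = [2] → torsion [2]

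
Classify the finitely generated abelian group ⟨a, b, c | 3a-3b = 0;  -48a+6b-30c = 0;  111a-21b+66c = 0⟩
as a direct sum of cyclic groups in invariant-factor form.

rank_ℚ(R)=3; free=3−3=0
SNF(R) diag = [3, 6, 12] → torsion [3, 6, 12]

Answer: M ≅ ℤ/3 ⊕ ℤ/6 ⊕ ℤ/12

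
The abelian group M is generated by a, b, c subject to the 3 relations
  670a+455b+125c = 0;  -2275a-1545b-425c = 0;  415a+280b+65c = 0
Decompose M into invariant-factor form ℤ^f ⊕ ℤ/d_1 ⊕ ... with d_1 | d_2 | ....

Answer: M ≅ ℤ/5 ⊕ ℤ/5 ⊕ ℤ/15

Derivation:
rank_ℚ(R)=3; free=3−3=0
SNF(R) diag = [5, 5, 15] → torsion [5, 5, 15]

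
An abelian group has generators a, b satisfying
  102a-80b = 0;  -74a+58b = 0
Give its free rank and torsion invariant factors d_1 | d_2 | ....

Answer: M ≅ ℤ/2 ⊕ ℤ/2

Derivation:
rank_ℚ(R)=2; free=2−2=0
SNF(R) diag = [2, 2] → torsion [2, 2]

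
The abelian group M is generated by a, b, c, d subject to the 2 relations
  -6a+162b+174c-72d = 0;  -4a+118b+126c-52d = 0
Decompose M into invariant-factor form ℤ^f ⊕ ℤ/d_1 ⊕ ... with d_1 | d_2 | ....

rank_ℚ(R)=2; free=4−2=2
SNF(R) diag = [2, 6] → torsion [2, 6]

Answer: M ≅ ℤ^2 ⊕ ℤ/2 ⊕ ℤ/6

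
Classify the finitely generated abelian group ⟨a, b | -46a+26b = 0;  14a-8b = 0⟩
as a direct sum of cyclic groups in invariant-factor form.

Answer: M ≅ ℤ/2 ⊕ ℤ/2

Derivation:
rank_ℚ(R)=2; free=2−2=0
SNF(R) diag = [2, 2] → torsion [2, 2]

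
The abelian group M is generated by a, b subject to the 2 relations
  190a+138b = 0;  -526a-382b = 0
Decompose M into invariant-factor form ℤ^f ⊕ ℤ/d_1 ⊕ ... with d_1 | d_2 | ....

rank_ℚ(R)=2; free=2−2=0
SNF(R) diag = [2, 4] → torsion [2, 4]

Answer: M ≅ ℤ/2 ⊕ ℤ/4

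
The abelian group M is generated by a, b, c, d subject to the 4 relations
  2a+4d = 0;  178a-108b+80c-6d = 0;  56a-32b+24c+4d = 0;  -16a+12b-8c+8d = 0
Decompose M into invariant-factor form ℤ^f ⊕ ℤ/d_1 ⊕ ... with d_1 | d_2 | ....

rank_ℚ(R)=4; free=4−4=0
SNF(R) diag = [2, 2, 4, 8] → torsion [2, 2, 4, 8]

Answer: M ≅ ℤ/2 ⊕ ℤ/2 ⊕ ℤ/4 ⊕ ℤ/8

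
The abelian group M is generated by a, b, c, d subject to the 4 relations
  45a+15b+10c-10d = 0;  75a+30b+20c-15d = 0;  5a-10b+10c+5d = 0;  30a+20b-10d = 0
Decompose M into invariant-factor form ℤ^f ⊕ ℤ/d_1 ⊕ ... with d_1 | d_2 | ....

rank_ℚ(R)=4; free=4−4=0
SNF(R) diag = [5, 5, 10, 20] → torsion [5, 5, 10, 20]

Answer: M ≅ ℤ/5 ⊕ ℤ/5 ⊕ ℤ/10 ⊕ ℤ/20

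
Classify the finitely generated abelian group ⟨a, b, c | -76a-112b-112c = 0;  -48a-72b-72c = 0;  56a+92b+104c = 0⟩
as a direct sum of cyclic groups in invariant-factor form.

rank_ℚ(R)=3; free=3−3=0
SNF(R) diag = [4, 12, 24] → torsion [4, 12, 24]

Answer: M ≅ ℤ/4 ⊕ ℤ/12 ⊕ ℤ/24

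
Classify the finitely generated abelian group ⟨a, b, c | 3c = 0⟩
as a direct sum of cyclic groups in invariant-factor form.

rank_ℚ(R)=1; free=3−1=2
SNF(R) diag = [3] → torsion [3]

Answer: M ≅ ℤ^2 ⊕ ℤ/3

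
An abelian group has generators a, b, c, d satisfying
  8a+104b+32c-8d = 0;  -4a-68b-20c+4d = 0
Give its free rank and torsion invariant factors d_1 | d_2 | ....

rank_ℚ(R)=2; free=4−2=2
SNF(R) diag = [4, 8] → torsion [4, 8]

Answer: M ≅ ℤ^2 ⊕ ℤ/4 ⊕ ℤ/8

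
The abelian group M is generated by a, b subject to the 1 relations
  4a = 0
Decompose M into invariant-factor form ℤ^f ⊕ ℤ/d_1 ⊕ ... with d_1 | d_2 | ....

rank_ℚ(R)=1; free=2−1=1
SNF(R) diag = [4] → torsion [4]

Answer: M ≅ ℤ^1 ⊕ ℤ/4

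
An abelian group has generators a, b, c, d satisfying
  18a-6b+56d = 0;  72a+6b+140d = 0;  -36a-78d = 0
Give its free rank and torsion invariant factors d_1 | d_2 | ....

rank_ℚ(R)=3; free=4−3=1
SNF(R) diag = [2, 6, 18] → torsion [2, 6, 18]

Answer: M ≅ ℤ^1 ⊕ ℤ/2 ⊕ ℤ/6 ⊕ ℤ/18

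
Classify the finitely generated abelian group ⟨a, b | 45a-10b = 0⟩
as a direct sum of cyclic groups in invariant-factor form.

Answer: M ≅ ℤ^1 ⊕ ℤ/5

Derivation:
rank_ℚ(R)=1; free=2−1=1
SNF(R) diag = [5] → torsion [5]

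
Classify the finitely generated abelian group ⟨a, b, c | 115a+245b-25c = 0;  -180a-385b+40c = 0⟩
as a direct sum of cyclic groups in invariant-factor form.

Answer: M ≅ ℤ^1 ⊕ ℤ/5 ⊕ ℤ/5

Derivation:
rank_ℚ(R)=2; free=3−2=1
SNF(R) diag = [5, 5] → torsion [5, 5]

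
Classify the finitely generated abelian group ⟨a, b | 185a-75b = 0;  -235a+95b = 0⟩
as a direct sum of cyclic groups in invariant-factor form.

Answer: M ≅ ℤ/5 ⊕ ℤ/10

Derivation:
rank_ℚ(R)=2; free=2−2=0
SNF(R) diag = [5, 10] → torsion [5, 10]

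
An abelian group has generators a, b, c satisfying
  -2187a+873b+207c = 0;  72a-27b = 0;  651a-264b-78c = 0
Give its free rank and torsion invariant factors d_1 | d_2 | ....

rank_ℚ(R)=3; free=3−3=0
SNF(R) diag = [3, 9, 27] → torsion [3, 9, 27]

Answer: M ≅ ℤ/3 ⊕ ℤ/9 ⊕ ℤ/27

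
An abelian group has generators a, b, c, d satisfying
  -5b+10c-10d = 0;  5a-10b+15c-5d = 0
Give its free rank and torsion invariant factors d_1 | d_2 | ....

rank_ℚ(R)=2; free=4−2=2
SNF(R) diag = [5, 5] → torsion [5, 5]

Answer: M ≅ ℤ^2 ⊕ ℤ/5 ⊕ ℤ/5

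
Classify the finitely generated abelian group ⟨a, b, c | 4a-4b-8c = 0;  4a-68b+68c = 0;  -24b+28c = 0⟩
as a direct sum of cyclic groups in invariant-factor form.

Answer: M ≅ ℤ/4 ⊕ ℤ/4 ⊕ ℤ/8

Derivation:
rank_ℚ(R)=3; free=3−3=0
SNF(R) diag = [4, 4, 8] → torsion [4, 4, 8]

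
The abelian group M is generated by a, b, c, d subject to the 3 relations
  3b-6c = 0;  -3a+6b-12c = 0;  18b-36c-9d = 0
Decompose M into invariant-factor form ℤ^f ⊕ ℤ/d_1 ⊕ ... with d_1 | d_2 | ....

rank_ℚ(R)=3; free=4−3=1
SNF(R) diag = [3, 3, 9] → torsion [3, 3, 9]

Answer: M ≅ ℤ^1 ⊕ ℤ/3 ⊕ ℤ/3 ⊕ ℤ/9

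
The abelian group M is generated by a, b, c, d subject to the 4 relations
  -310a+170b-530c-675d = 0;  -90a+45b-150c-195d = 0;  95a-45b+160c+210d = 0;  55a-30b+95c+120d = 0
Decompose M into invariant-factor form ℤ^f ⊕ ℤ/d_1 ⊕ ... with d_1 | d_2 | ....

rank_ℚ(R)=4; free=4−4=0
SNF(R) diag = [5, 5, 15, 15] → torsion [5, 5, 15, 15]

Answer: M ≅ ℤ/5 ⊕ ℤ/5 ⊕ ℤ/15 ⊕ ℤ/15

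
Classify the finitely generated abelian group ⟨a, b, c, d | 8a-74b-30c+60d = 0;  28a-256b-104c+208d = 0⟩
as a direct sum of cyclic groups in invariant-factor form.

rank_ℚ(R)=2; free=4−2=2
SNF(R) diag = [2, 4] → torsion [2, 4]

Answer: M ≅ ℤ^2 ⊕ ℤ/2 ⊕ ℤ/4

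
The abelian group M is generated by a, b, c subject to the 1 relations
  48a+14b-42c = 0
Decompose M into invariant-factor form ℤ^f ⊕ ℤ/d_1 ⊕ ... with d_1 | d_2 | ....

Answer: M ≅ ℤ^2 ⊕ ℤ/2

Derivation:
rank_ℚ(R)=1; free=3−1=2
SNF(R) diag = [2] → torsion [2]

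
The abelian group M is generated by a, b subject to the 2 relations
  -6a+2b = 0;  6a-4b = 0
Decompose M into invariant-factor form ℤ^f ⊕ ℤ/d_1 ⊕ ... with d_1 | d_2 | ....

Answer: M ≅ ℤ/2 ⊕ ℤ/6

Derivation:
rank_ℚ(R)=2; free=2−2=0
SNF(R) diag = [2, 6] → torsion [2, 6]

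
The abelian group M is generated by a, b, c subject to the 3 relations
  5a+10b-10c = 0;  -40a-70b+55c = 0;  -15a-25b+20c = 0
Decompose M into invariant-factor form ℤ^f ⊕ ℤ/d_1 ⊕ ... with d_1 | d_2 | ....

Answer: M ≅ ℤ/5 ⊕ ℤ/5 ⊕ ℤ/5

Derivation:
rank_ℚ(R)=3; free=3−3=0
SNF(R) diag = [5, 5, 5] → torsion [5, 5, 5]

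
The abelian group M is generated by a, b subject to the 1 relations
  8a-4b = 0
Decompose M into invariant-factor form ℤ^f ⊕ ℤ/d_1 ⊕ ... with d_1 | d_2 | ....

rank_ℚ(R)=1; free=2−1=1
SNF(R) diag = [4] → torsion [4]

Answer: M ≅ ℤ^1 ⊕ ℤ/4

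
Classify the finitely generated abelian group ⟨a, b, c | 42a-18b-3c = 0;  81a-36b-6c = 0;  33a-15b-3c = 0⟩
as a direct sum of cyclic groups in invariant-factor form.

rank_ℚ(R)=3; free=3−3=0
SNF(R) diag = [3, 3, 3] → torsion [3, 3, 3]

Answer: M ≅ ℤ/3 ⊕ ℤ/3 ⊕ ℤ/3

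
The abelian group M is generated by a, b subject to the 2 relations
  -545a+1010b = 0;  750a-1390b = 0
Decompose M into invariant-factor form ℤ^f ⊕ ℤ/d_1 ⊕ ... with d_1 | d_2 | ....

Answer: M ≅ ℤ/5 ⊕ ℤ/10

Derivation:
rank_ℚ(R)=2; free=2−2=0
SNF(R) diag = [5, 10] → torsion [5, 10]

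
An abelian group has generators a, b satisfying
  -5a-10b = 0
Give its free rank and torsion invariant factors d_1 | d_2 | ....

Answer: M ≅ ℤ^1 ⊕ ℤ/5

Derivation:
rank_ℚ(R)=1; free=2−1=1
SNF(R) diag = [5] → torsion [5]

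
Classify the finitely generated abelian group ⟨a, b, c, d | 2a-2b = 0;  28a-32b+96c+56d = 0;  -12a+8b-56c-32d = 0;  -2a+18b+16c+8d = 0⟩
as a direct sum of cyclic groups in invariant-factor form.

Answer: M ≅ ℤ/2 ⊕ ℤ/4 ⊕ ℤ/8 ⊕ ℤ/8

Derivation:
rank_ℚ(R)=4; free=4−4=0
SNF(R) diag = [2, 4, 8, 8] → torsion [2, 4, 8, 8]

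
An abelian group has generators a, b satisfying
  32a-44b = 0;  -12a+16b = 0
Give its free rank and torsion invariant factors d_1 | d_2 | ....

Answer: M ≅ ℤ/4 ⊕ ℤ/4

Derivation:
rank_ℚ(R)=2; free=2−2=0
SNF(R) diag = [4, 4] → torsion [4, 4]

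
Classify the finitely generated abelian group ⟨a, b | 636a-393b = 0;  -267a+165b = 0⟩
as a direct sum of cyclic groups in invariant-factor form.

rank_ℚ(R)=2; free=2−2=0
SNF(R) diag = [3, 3] → torsion [3, 3]

Answer: M ≅ ℤ/3 ⊕ ℤ/3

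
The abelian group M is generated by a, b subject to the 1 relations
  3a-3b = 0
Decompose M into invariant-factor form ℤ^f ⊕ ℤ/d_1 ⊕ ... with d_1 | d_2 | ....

rank_ℚ(R)=1; free=2−1=1
SNF(R) diag = [3] → torsion [3]

Answer: M ≅ ℤ^1 ⊕ ℤ/3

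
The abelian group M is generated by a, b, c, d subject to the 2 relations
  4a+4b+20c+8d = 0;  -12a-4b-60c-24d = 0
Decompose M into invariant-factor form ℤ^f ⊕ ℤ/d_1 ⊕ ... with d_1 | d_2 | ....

Answer: M ≅ ℤ^2 ⊕ ℤ/4 ⊕ ℤ/8

Derivation:
rank_ℚ(R)=2; free=4−2=2
SNF(R) diag = [4, 8] → torsion [4, 8]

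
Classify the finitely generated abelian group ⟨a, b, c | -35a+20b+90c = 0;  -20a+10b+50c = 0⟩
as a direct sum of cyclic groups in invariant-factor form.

Answer: M ≅ ℤ^1 ⊕ ℤ/5 ⊕ ℤ/10

Derivation:
rank_ℚ(R)=2; free=3−2=1
SNF(R) diag = [5, 10] → torsion [5, 10]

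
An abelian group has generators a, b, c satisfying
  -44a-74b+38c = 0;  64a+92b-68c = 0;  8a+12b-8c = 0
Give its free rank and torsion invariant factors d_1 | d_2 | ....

rank_ℚ(R)=3; free=3−3=0
SNF(R) diag = [2, 4, 8] → torsion [2, 4, 8]

Answer: M ≅ ℤ/2 ⊕ ℤ/4 ⊕ ℤ/8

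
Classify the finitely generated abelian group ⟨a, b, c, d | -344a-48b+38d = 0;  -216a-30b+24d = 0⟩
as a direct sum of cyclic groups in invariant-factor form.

rank_ℚ(R)=2; free=4−2=2
SNF(R) diag = [2, 6] → torsion [2, 6]

Answer: M ≅ ℤ^2 ⊕ ℤ/2 ⊕ ℤ/6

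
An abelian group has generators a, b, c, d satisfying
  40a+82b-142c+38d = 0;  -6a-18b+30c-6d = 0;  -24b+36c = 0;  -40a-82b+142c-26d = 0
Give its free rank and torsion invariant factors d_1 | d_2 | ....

rank_ℚ(R)=4; free=4−4=0
SNF(R) diag = [2, 6, 12, 12] → torsion [2, 6, 12, 12]

Answer: M ≅ ℤ/2 ⊕ ℤ/6 ⊕ ℤ/12 ⊕ ℤ/12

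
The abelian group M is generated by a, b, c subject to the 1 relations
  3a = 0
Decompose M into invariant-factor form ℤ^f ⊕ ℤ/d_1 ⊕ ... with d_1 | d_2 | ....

rank_ℚ(R)=1; free=3−1=2
SNF(R) diag = [3] → torsion [3]

Answer: M ≅ ℤ^2 ⊕ ℤ/3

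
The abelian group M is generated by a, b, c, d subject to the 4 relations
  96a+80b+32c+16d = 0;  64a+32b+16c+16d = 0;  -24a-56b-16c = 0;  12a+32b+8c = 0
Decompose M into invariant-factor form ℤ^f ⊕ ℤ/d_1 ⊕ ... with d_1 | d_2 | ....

rank_ℚ(R)=4; free=4−4=0
SNF(R) diag = [4, 8, 16, 16] → torsion [4, 8, 16, 16]

Answer: M ≅ ℤ/4 ⊕ ℤ/8 ⊕ ℤ/16 ⊕ ℤ/16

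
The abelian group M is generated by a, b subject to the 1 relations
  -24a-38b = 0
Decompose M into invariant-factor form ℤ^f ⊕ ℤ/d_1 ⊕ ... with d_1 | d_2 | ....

rank_ℚ(R)=1; free=2−1=1
SNF(R) diag = [2] → torsion [2]

Answer: M ≅ ℤ^1 ⊕ ℤ/2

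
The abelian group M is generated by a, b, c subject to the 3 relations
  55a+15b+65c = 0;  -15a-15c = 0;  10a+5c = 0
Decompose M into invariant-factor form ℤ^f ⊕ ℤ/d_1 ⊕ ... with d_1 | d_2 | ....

rank_ℚ(R)=3; free=3−3=0
SNF(R) diag = [5, 15, 15] → torsion [5, 15, 15]

Answer: M ≅ ℤ/5 ⊕ ℤ/15 ⊕ ℤ/15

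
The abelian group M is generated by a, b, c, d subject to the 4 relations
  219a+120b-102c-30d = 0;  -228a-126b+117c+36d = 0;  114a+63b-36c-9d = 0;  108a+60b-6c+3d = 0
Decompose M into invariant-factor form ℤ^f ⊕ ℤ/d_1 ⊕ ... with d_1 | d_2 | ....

rank_ℚ(R)=4; free=4−4=0
SNF(R) diag = [3, 3, 9, 27] → torsion [3, 3, 9, 27]

Answer: M ≅ ℤ/3 ⊕ ℤ/3 ⊕ ℤ/9 ⊕ ℤ/27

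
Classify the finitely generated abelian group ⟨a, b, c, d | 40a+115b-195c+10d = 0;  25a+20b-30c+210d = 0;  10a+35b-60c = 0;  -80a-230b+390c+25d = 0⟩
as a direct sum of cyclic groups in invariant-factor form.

Answer: M ≅ ℤ/5 ⊕ ℤ/5 ⊕ ℤ/15 ⊕ ℤ/45

Derivation:
rank_ℚ(R)=4; free=4−4=0
SNF(R) diag = [5, 5, 15, 45] → torsion [5, 5, 15, 45]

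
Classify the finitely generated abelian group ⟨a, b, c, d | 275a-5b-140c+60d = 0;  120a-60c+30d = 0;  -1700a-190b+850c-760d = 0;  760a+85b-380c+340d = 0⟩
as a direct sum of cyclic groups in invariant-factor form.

Answer: M ≅ ℤ/5 ⊕ ℤ/5 ⊕ ℤ/10 ⊕ ℤ/30

Derivation:
rank_ℚ(R)=4; free=4−4=0
SNF(R) diag = [5, 5, 10, 30] → torsion [5, 5, 10, 30]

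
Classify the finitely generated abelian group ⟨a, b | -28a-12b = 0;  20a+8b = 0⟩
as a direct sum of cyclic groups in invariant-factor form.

Answer: M ≅ ℤ/4 ⊕ ℤ/4

Derivation:
rank_ℚ(R)=2; free=2−2=0
SNF(R) diag = [4, 4] → torsion [4, 4]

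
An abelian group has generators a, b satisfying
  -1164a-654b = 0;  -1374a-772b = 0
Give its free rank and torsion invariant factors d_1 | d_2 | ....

rank_ℚ(R)=2; free=2−2=0
SNF(R) diag = [2, 6] → torsion [2, 6]

Answer: M ≅ ℤ/2 ⊕ ℤ/6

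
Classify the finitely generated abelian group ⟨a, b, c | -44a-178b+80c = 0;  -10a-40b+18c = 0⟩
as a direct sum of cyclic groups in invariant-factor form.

Answer: M ≅ ℤ^1 ⊕ ℤ/2 ⊕ ℤ/2

Derivation:
rank_ℚ(R)=2; free=3−2=1
SNF(R) diag = [2, 2] → torsion [2, 2]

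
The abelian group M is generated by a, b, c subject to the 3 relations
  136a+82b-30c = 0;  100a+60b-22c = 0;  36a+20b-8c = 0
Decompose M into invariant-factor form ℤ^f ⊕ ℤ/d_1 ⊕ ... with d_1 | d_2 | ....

Answer: M ≅ ℤ/2 ⊕ ℤ/2 ⊕ ℤ/4

Derivation:
rank_ℚ(R)=3; free=3−3=0
SNF(R) diag = [2, 2, 4] → torsion [2, 2, 4]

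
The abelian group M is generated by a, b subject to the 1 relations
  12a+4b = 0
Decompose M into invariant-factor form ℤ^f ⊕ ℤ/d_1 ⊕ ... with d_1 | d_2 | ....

Answer: M ≅ ℤ^1 ⊕ ℤ/4

Derivation:
rank_ℚ(R)=1; free=2−1=1
SNF(R) diag = [4] → torsion [4]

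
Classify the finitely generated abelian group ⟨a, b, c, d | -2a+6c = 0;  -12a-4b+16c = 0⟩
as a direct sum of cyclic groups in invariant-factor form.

rank_ℚ(R)=2; free=4−2=2
SNF(R) diag = [2, 4] → torsion [2, 4]

Answer: M ≅ ℤ^2 ⊕ ℤ/2 ⊕ ℤ/4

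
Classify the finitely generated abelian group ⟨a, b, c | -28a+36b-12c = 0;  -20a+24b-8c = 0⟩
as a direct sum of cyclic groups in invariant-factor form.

rank_ℚ(R)=2; free=3−2=1
SNF(R) diag = [4, 4] → torsion [4, 4]

Answer: M ≅ ℤ^1 ⊕ ℤ/4 ⊕ ℤ/4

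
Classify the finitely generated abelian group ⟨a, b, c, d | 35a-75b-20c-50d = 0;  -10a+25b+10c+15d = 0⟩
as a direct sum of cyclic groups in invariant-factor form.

rank_ℚ(R)=2; free=4−2=2
SNF(R) diag = [5, 5] → torsion [5, 5]

Answer: M ≅ ℤ^2 ⊕ ℤ/5 ⊕ ℤ/5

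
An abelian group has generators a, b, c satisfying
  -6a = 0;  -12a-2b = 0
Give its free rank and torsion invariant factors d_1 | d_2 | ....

Answer: M ≅ ℤ^1 ⊕ ℤ/2 ⊕ ℤ/6

Derivation:
rank_ℚ(R)=2; free=3−2=1
SNF(R) diag = [2, 6] → torsion [2, 6]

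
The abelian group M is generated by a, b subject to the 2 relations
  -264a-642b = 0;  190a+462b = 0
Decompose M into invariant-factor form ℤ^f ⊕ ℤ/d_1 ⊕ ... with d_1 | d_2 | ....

rank_ℚ(R)=2; free=2−2=0
SNF(R) diag = [2, 6] → torsion [2, 6]

Answer: M ≅ ℤ/2 ⊕ ℤ/6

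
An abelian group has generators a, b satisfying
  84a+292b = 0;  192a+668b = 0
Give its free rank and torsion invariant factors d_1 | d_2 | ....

Answer: M ≅ ℤ/4 ⊕ ℤ/12

Derivation:
rank_ℚ(R)=2; free=2−2=0
SNF(R) diag = [4, 12] → torsion [4, 12]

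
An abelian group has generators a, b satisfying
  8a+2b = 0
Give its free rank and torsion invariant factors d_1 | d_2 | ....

Answer: M ≅ ℤ^1 ⊕ ℤ/2

Derivation:
rank_ℚ(R)=1; free=2−1=1
SNF(R) diag = [2] → torsion [2]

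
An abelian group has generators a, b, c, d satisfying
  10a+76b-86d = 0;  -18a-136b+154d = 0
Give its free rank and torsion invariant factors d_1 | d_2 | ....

rank_ℚ(R)=2; free=4−2=2
SNF(R) diag = [2, 4] → torsion [2, 4]

Answer: M ≅ ℤ^2 ⊕ ℤ/2 ⊕ ℤ/4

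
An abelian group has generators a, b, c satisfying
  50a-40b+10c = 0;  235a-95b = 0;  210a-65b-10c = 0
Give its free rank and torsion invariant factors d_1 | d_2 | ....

Answer: M ≅ ℤ/5 ⊕ ℤ/5 ⊕ ℤ/10

Derivation:
rank_ℚ(R)=3; free=3−3=0
SNF(R) diag = [5, 5, 10] → torsion [5, 5, 10]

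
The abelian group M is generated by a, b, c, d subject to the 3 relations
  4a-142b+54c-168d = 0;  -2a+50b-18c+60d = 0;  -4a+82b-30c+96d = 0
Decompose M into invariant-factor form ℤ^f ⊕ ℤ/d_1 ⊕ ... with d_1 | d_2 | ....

Answer: M ≅ ℤ^1 ⊕ ℤ/2 ⊕ ℤ/6 ⊕ ℤ/12

Derivation:
rank_ℚ(R)=3; free=4−3=1
SNF(R) diag = [2, 6, 12] → torsion [2, 6, 12]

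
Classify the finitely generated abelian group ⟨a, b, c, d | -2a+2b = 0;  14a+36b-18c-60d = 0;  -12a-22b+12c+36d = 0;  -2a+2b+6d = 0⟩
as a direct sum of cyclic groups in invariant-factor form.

rank_ℚ(R)=4; free=4−4=0
SNF(R) diag = [2, 2, 6, 6] → torsion [2, 2, 6, 6]

Answer: M ≅ ℤ/2 ⊕ ℤ/2 ⊕ ℤ/6 ⊕ ℤ/6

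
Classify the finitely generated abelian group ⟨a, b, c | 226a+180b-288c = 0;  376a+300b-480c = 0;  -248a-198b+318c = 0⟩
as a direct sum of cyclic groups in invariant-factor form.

rank_ℚ(R)=3; free=3−3=0
SNF(R) diag = [2, 6, 12] → torsion [2, 6, 12]

Answer: M ≅ ℤ/2 ⊕ ℤ/6 ⊕ ℤ/12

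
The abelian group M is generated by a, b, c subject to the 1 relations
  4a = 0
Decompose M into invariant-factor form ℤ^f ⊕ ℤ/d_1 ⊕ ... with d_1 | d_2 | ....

rank_ℚ(R)=1; free=3−1=2
SNF(R) diag = [4] → torsion [4]

Answer: M ≅ ℤ^2 ⊕ ℤ/4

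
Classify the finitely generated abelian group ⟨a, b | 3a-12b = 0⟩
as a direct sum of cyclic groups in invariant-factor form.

Answer: M ≅ ℤ^1 ⊕ ℤ/3

Derivation:
rank_ℚ(R)=1; free=2−1=1
SNF(R) diag = [3] → torsion [3]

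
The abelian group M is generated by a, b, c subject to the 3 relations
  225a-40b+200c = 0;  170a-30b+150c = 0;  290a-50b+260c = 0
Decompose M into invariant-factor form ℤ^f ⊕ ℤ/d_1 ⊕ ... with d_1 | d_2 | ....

Answer: M ≅ ℤ/5 ⊕ ℤ/10 ⊕ ℤ/10

Derivation:
rank_ℚ(R)=3; free=3−3=0
SNF(R) diag = [5, 10, 10] → torsion [5, 10, 10]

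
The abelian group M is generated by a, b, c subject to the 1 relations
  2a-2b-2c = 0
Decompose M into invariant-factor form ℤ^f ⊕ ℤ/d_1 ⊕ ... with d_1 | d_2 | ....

Answer: M ≅ ℤ^2 ⊕ ℤ/2

Derivation:
rank_ℚ(R)=1; free=3−1=2
SNF(R) diag = [2] → torsion [2]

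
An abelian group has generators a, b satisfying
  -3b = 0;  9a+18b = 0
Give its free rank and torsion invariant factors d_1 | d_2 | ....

rank_ℚ(R)=2; free=2−2=0
SNF(R) diag = [3, 9] → torsion [3, 9]

Answer: M ≅ ℤ/3 ⊕ ℤ/9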